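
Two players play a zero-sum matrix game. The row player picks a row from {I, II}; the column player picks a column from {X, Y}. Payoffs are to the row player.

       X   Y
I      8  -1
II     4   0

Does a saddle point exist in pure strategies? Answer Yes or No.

Row minima: I → -1, II → 0; maximin = 0.
Column maxima: X → 8, Y → 0; minimax = 0.
maximin = minimax = 0, so a saddle point exists.

Yes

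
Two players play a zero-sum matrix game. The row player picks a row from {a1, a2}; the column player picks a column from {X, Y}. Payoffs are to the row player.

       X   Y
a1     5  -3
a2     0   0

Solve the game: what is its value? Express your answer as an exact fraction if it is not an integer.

Row minima: a1 → -3, a2 → 0; maximin = 0.
Column maxima: X → 5, Y → 0; minimax = 0.
Since maximin = minimax = 0, there is a saddle point and the value is 0.

0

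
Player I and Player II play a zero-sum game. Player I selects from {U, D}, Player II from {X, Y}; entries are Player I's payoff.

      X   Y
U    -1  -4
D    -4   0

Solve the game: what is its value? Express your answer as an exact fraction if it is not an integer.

Row minima: U → -4, D → -4; maximin = -4.
Column maxima: X → -1, Y → 0; minimax = -1.
-4 ≠ -1, so there is no saddle point; optimal play is mixed.
Let Player I play U with probability p. Expected payoff against X: (-1)p + (-4)(1−p) = 3p − 4; against Y: (-4)p + 0(1−p) = −4p.
Setting these equal: 3p − 4 = −4p ⇒ 7p = 4 ⇒ p = 4/7, and the value is (3)·(4/7) − 4 = -16/7.
For Player II: with q = P(X), equating U's and D's payoffs gives 3q − 4 = −4q ⇒ q = 4/7.

-16/7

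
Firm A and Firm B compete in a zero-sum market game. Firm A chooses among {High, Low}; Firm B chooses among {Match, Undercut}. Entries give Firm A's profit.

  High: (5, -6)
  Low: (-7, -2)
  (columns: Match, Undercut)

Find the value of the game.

Row minima: High → -6, Low → -7; maximin = -6.
Column maxima: Match → 5, Undercut → -2; minimax = -2.
-6 ≠ -2, so there is no saddle point; optimal play is mixed.
Let Firm A play High with probability p. Expected payoff against Match: 5p + (-7)(1−p) = 12p − 7; against Undercut: (-6)p + (-2)(1−p) = −4p − 2.
Setting these equal: 12p − 7 = −4p − 2 ⇒ 16p = 5 ⇒ p = 5/16, and the value is (12)·(5/16) − 7 = -13/4.
For Firm B: with q = P(Match), equating High's and Low's payoffs gives 11q − 6 = −5q − 2 ⇒ q = 1/4.

-13/4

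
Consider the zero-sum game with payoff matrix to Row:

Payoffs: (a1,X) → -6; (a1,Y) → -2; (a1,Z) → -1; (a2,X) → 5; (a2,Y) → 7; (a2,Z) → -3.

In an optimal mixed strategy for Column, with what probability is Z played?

11/13

Row minima: a1 → -6, a2 → -3; maximin = -3.
Column maxima: X → 5, Y → 7, Z → -1; minimax = -1.
-3 ≠ -1, so there is no saddle point; optimal play is mixed.
Y is strictly dominated by X (it gives Row strictly more in every row), so Column never plays it.
On the remaining 2×2 (a1, a2 vs X, Z):
Let Row play a1 with probability p. Expected payoff against X: (-6)p + 5(1−p) = −11p + 5; against Z: (-1)p + (-3)(1−p) = 2p − 3.
Setting these equal: −11p + 5 = 2p − 3 ⇒ −13p = -8 ⇒ p = 8/13, and the value is (-11)·(8/13) + 5 = -23/13.
For Column: with q = P(X), equating a1's and a2's payoffs gives −5q − 1 = 8q − 3 ⇒ q = 2/13.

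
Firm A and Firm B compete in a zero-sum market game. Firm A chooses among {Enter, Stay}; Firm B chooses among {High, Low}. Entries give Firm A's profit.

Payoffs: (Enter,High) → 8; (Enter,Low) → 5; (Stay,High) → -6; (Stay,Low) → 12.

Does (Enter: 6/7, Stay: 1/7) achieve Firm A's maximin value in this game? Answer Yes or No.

Against High this mix gives (6/7)·8 + (1/7)·(-6) = 6.
Against Low this mix gives (6/7)·5 + (1/7)·12 = 6.
All of Firm B's active replies (High, Low) yield 6, and no column does worse for Firm A. The mix makes Firm B indifferent and guarantees 6, so it is optimal.

Yes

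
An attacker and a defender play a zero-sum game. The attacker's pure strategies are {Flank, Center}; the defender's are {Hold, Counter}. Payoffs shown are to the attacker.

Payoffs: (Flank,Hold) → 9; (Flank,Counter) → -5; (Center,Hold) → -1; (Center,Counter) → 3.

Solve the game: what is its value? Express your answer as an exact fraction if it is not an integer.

Row minima: Flank → -5, Center → -1; maximin = -1.
Column maxima: Hold → 9, Counter → 3; minimax = 3.
-1 ≠ 3, so there is no saddle point; optimal play is mixed.
Let the attacker play Flank with probability p. Expected payoff against Hold: 9p + (-1)(1−p) = 10p − 1; against Counter: (-5)p + 3(1−p) = −8p + 3.
Setting these equal: 10p − 1 = −8p + 3 ⇒ 18p = 4 ⇒ p = 2/9, and the value is (10)·(2/9) − 1 = 11/9.
For the defender: with q = P(Hold), equating Flank's and Center's payoffs gives 14q − 5 = −4q + 3 ⇒ q = 4/9.

11/9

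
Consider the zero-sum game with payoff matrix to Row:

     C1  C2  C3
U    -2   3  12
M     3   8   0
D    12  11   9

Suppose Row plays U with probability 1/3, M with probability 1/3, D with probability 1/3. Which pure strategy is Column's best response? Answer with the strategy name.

If Column plays C1, Row's expected payoff is (1/3)·(-2) + (1/3)·3 + (1/3)·12 = 13/3.
If Column plays C2, Row's expected payoff is (1/3)·3 + (1/3)·8 + (1/3)·11 = 22/3.
If Column plays C3, Row's expected payoff is (1/3)·12 + (1/3)·0 + (1/3)·9 = 7.
Column minimizes Row's payoff; the smallest is 13/3, so the best response is C1.

C1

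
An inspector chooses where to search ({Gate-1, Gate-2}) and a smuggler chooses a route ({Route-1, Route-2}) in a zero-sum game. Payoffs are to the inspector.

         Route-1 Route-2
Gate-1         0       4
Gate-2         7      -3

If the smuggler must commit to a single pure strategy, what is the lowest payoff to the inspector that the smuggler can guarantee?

Column maxima: Route-1 → 7, Route-2 → 4.
The smallest of these is 4.

4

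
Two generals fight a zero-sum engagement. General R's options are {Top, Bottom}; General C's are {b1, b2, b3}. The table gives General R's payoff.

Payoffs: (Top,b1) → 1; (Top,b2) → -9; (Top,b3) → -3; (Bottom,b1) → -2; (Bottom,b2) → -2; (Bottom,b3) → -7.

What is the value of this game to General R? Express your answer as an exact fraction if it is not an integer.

-57/11

Row minima: Top → -9, Bottom → -7; maximin = -7.
Column maxima: b1 → 1, b2 → -2, b3 → -3; minimax = -3.
-7 ≠ -3, so there is no saddle point; optimal play is mixed.
b1 is strictly dominated by b3 (it gives General R strictly more in every row), so General C never plays it.
On the remaining 2×2 (Top, Bottom vs b2, b3):
Let General R play Top with probability p. Expected payoff against b2: (-9)p + (-2)(1−p) = −7p − 2; against b3: (-3)p + (-7)(1−p) = 4p − 7.
Setting these equal: −7p − 2 = 4p − 7 ⇒ −11p = -5 ⇒ p = 5/11, and the value is (-7)·(5/11) − 2 = -57/11.
For General C: with q = P(b2), equating Top's and Bottom's payoffs gives −6q − 3 = 5q − 7 ⇒ q = 4/11.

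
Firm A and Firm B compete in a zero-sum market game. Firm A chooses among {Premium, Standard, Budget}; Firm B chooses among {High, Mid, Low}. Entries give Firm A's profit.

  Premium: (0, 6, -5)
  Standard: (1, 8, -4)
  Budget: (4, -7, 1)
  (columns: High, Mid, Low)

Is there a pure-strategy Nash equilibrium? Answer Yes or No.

No

Row minima: Premium → -5, Standard → -4, Budget → -7; maximin = -4.
Column maxima: High → 4, Mid → 8, Low → 1; minimax = 1.
-4 ≠ 1, so no pure-strategy equilibrium exists.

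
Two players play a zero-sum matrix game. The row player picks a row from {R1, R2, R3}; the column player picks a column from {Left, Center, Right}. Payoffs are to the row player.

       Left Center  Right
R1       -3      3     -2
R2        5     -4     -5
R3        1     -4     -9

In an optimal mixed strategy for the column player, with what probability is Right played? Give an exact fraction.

8/11

Row minima: R1 → -3, R2 → -5, R3 → -9; maximin = -3.
Column maxima: Left → 5, Center → 3, Right → -2; minimax = -2.
-3 ≠ -2, so there is no saddle point; optimal play is mixed.
Center is strictly dominated by Right (it gives the row player strictly more in every row), so the column player never plays it.
With Center eliminated, R3 is strictly dominated by R2 (R2 gives the row player strictly more in every remaining column), so the row player never plays it.
On the remaining 2×2 (R1, R2 vs Left, Right):
Let the row player play R1 with probability p. Expected payoff against Left: (-3)p + 5(1−p) = −8p + 5; against Right: (-2)p + (-5)(1−p) = 3p − 5.
Setting these equal: −8p + 5 = 3p − 5 ⇒ −11p = -10 ⇒ p = 10/11, and the value is (-8)·(10/11) + 5 = -25/11.
For the column player: with q = P(Left), equating R1's and R2's payoffs gives −q − 2 = 10q − 5 ⇒ q = 3/11.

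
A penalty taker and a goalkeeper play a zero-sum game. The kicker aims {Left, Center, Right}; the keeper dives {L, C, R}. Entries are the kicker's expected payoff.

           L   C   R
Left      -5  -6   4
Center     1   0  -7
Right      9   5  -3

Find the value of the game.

Row minima: Left → -6, Center → -7, Right → -3; maximin = -3.
Column maxima: L → 9, C → 5, R → 4; minimax = 4.
-3 ≠ 4, so there is no saddle point; optimal play is mixed.
Center is strictly dominated by Right, so the kicker never plays it.
L is strictly dominated by C (it gives the kicker strictly more in every row), so the keeper never plays it.
On the remaining 2×2 (Left, Right vs C, R):
Let the kicker play Left with probability p. Expected payoff against C: (-6)p + 5(1−p) = −11p + 5; against R: 4p + (-3)(1−p) = 7p − 3.
Setting these equal: −11p + 5 = 7p − 3 ⇒ −18p = -8 ⇒ p = 4/9, and the value is (-11)·(4/9) + 5 = 1/9.
For the keeper: with q = P(C), equating Left's and Right's payoffs gives −10q + 4 = 8q − 3 ⇒ q = 7/18.

1/9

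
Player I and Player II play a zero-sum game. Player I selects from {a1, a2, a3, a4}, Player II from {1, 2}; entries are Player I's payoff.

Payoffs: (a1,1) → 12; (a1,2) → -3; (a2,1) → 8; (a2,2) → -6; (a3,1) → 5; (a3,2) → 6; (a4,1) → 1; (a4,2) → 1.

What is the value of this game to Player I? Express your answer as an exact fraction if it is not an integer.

Row minima: a1 → -3, a2 → -6, a3 → 5, a4 → 1; maximin = 5.
Column maxima: 1 → 12, 2 → 6; minimax = 6.
5 ≠ 6, so there is no saddle point; optimal play is mixed.
a2 is strictly dominated by a1, so Player I never plays it.
a4 is strictly dominated by a3, so Player I never plays it.
On the remaining 2×2 (a1, a3 vs 1, 2):
Let Player I play a1 with probability p. Expected payoff against 1: 12p + 5(1−p) = 7p + 5; against 2: (-3)p + 6(1−p) = −9p + 6.
Setting these equal: 7p + 5 = −9p + 6 ⇒ 16p = 1 ⇒ p = 1/16, and the value is (7)·(1/16) + 5 = 87/16.
For Player II: with q = P(1), equating a1's and a3's payoffs gives 15q − 3 = −q + 6 ⇒ q = 9/16.

87/16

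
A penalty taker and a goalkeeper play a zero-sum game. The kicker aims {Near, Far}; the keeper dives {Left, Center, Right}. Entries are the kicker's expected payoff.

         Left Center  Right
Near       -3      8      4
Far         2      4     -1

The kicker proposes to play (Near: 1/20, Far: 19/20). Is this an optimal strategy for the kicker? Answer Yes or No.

No

Against Left this mix gives (1/20)·(-3) + (19/20)·2 = 7/4.
Against Center this mix gives (1/20)·8 + (19/20)·4 = 21/5.
Against Right this mix gives (1/20)·4 + (19/20)·(-1) = -3/4.
The keeper will play Right, holding the kicker to -3/4. Shifting weight toward the row that does better against Right would raise this floor (the equalizing mix achieves 1/2 against both Right and Left), so the proposed strategy is not optimal.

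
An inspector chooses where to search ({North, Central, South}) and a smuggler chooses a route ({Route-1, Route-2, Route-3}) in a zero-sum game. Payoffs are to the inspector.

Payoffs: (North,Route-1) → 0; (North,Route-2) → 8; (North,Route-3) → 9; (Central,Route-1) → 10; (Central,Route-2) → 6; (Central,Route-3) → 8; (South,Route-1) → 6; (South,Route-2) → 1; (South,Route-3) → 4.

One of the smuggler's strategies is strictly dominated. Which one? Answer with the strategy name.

Route-3

Route-2 holds the inspector's payoff strictly below Route-3 in every row: 8 < 9, 6 < 8, 1 < 4.
So Route-3 is strictly dominated for the smuggler.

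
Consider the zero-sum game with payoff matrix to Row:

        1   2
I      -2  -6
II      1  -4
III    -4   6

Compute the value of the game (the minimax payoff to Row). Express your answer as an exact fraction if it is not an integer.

Row minima: I → -6, II → -4, III → -4; maximin = -4.
Column maxima: 1 → 1, 2 → 6; minimax = 1.
-4 ≠ 1, so there is no saddle point; optimal play is mixed.
I is strictly dominated by II, so Row never plays it.
On the remaining 2×2 (II, III vs 1, 2):
Let Row play II with probability p. Expected payoff against 1: 1p + (-4)(1−p) = 5p − 4; against 2: (-4)p + 6(1−p) = −10p + 6.
Setting these equal: 5p − 4 = −10p + 6 ⇒ 15p = 10 ⇒ p = 2/3, and the value is (5)·(2/3) − 4 = -2/3.
For Column: with q = P(1), equating II's and III's payoffs gives 5q − 4 = −10q + 6 ⇒ q = 2/3.

-2/3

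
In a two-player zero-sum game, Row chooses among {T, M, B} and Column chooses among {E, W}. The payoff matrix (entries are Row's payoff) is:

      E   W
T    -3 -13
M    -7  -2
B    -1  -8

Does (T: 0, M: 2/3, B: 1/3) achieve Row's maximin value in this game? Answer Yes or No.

No

Against E this mix gives (2/3)·(-7) + (1/3)·(-1) = -5.
Against W this mix gives (2/3)·(-2) + (1/3)·(-8) = -4.
Column will play E, holding Row to -5. Shifting weight toward the row that does better against E would raise this floor (the equalizing mix achieves -9/2 against both E and W), so the proposed strategy is not optimal.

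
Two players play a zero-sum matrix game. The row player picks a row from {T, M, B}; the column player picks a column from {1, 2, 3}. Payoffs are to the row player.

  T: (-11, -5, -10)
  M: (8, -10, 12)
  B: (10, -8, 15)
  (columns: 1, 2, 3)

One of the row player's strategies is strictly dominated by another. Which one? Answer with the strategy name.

B gives a strictly higher payoff than M against every column: 10 > 8, -8 > -10, 15 > 12.
So M is strictly dominated and the row player never plays it.

M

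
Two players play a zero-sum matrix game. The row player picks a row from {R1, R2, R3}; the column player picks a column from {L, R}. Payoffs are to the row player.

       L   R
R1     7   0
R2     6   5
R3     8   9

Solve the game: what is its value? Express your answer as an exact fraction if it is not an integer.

8

Row minima: R1 → 0, R2 → 5, R3 → 8; maximin = 8.
Column maxima: L → 8, R → 9; minimax = 8.
Since maximin = minimax = 8, there is a saddle point and the value is 8.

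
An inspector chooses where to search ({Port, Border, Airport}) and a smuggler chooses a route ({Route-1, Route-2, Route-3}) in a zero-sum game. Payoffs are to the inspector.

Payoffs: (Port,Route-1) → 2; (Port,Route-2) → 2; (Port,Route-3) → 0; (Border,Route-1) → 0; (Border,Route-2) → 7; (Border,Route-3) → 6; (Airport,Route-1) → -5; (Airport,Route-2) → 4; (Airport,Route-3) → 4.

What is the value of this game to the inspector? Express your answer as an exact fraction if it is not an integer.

Row minima: Port → 0, Border → 0, Airport → -5; maximin = 0.
Column maxima: Route-1 → 2, Route-2 → 7, Route-3 → 6; minimax = 2.
0 ≠ 2, so there is no saddle point; optimal play is mixed.
Airport is strictly dominated by Border, so the inspector never plays it.
With Airport eliminated, Route-2 is strictly dominated by Route-3 (it gives the inspector strictly more in every remaining row), so the smuggler never plays it.
On the remaining 2×2 (Port, Border vs Route-1, Route-3):
Let the inspector play Port with probability p. Expected payoff against Route-1: 2p + 0(1−p) = 2p; against Route-3: 0p + 6(1−p) = −6p + 6.
Setting these equal: 2p = −6p + 6 ⇒ 8p = 6 ⇒ p = 3/4, and the value is (2)·(3/4) = 3/2.
For the smuggler: with q = P(Route-1), equating Port's and Border's payoffs gives 2q = −6q + 6 ⇒ q = 3/4.

3/2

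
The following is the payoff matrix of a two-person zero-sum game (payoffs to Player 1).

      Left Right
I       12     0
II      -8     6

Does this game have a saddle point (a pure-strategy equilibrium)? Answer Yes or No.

Row minima: I → 0, II → -8; maximin = 0.
Column maxima: Left → 12, Right → 6; minimax = 6.
0 ≠ 6, so no pure-strategy equilibrium exists.

No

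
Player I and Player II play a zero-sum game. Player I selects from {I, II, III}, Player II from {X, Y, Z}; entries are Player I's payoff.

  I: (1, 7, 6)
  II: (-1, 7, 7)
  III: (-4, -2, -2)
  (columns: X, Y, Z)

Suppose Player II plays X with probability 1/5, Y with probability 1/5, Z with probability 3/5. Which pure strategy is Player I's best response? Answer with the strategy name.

II

Expected payoff of I: (1/5)·1 + (1/5)·7 + (3/5)·6 = 26/5.
Expected payoff of II: (1/5)·(-1) + (1/5)·7 + (3/5)·7 = 27/5.
Expected payoff of III: (1/5)·(-4) + (1/5)·(-2) + (3/5)·(-2) = -12/5.
The largest is 27/5, so Player I's best response is II.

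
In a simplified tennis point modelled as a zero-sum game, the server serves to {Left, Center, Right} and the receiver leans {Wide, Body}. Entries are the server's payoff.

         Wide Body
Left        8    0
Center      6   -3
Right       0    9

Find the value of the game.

Row minima: Left → 0, Center → -3, Right → 0; maximin = 0.
Column maxima: Wide → 8, Body → 9; minimax = 8.
0 ≠ 8, so there is no saddle point; optimal play is mixed.
Center is strictly dominated by Left, so the server never plays it.
On the remaining 2×2 (Left, Right vs Wide, Body):
Let the server play Left with probability p. Expected payoff against Wide: 8p + 0(1−p) = 8p; against Body: 0p + 9(1−p) = −9p + 9.
Setting these equal: 8p = −9p + 9 ⇒ 17p = 9 ⇒ p = 9/17, and the value is (8)·(9/17) = 72/17.
For the receiver: with q = P(Wide), equating Left's and Right's payoffs gives 8q = −9q + 9 ⇒ q = 9/17.

72/17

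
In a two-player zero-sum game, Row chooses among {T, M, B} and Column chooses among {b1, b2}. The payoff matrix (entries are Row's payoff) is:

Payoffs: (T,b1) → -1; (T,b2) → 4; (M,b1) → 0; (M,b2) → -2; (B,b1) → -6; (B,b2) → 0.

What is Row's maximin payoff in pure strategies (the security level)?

-1

Row minima: T → -1, M → -2, B → -6.
The best of these is -1.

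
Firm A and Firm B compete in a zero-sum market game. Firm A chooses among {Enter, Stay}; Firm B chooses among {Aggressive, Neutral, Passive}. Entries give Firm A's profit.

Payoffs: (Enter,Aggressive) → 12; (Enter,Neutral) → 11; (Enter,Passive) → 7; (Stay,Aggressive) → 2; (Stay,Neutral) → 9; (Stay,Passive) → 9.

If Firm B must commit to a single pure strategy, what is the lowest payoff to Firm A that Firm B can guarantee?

Column maxima: Aggressive → 12, Neutral → 11, Passive → 9.
The smallest of these is 9.

9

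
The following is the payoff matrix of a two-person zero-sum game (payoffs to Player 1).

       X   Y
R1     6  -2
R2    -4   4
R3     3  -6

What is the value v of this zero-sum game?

1

Row minima: R1 → -2, R2 → -4, R3 → -6; maximin = -2.
Column maxima: X → 6, Y → 4; minimax = 4.
-2 ≠ 4, so there is no saddle point; optimal play is mixed.
R3 is strictly dominated by R1, so Player 1 never plays it.
On the remaining 2×2 (R1, R2 vs X, Y):
Let Player 1 play R1 with probability p. Expected payoff against X: 6p + (-4)(1−p) = 10p − 4; against Y: (-2)p + 4(1−p) = −6p + 4.
Setting these equal: 10p − 4 = −6p + 4 ⇒ 16p = 8 ⇒ p = 1/2, and the value is (10)·(1/2) − 4 = 1.
For Player 2: with q = P(X), equating R1's and R2's payoffs gives 8q − 2 = −8q + 4 ⇒ q = 3/8.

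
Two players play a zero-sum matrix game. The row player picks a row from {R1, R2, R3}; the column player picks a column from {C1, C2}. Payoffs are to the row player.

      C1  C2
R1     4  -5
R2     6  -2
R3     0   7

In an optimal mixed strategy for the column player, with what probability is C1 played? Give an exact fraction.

Row minima: R1 → -5, R2 → -2, R3 → 0; maximin = 0.
Column maxima: C1 → 6, C2 → 7; minimax = 6.
0 ≠ 6, so there is no saddle point; optimal play is mixed.
R1 is strictly dominated by R2, so the row player never plays it.
On the remaining 2×2 (R2, R3 vs C1, C2):
Let the row player play R2 with probability p. Expected payoff against C1: 6p + 0(1−p) = 6p; against C2: (-2)p + 7(1−p) = −9p + 7.
Setting these equal: 6p = −9p + 7 ⇒ 15p = 7 ⇒ p = 7/15, and the value is (6)·(7/15) = 14/5.
For the column player: with q = P(C1), equating R2's and R3's payoffs gives 8q − 2 = −7q + 7 ⇒ q = 3/5.

3/5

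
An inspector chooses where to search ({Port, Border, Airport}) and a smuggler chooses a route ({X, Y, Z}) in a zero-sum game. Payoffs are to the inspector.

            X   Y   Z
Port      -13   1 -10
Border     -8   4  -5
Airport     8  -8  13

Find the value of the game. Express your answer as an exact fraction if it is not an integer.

-8/7

Row minima: Port → -13, Border → -8, Airport → -8; maximin = -8.
Column maxima: X → 8, Y → 4, Z → 13; minimax = 4.
-8 ≠ 4, so there is no saddle point; optimal play is mixed.
Port is strictly dominated by Border, so the inspector never plays it.
Z is strictly dominated by X (it gives the inspector strictly more in every row), so the smuggler never plays it.
On the remaining 2×2 (Border, Airport vs X, Y):
Let the inspector play Border with probability p. Expected payoff against X: (-8)p + 8(1−p) = −16p + 8; against Y: 4p + (-8)(1−p) = 12p − 8.
Setting these equal: −16p + 8 = 12p − 8 ⇒ −28p = -16 ⇒ p = 4/7, and the value is (-16)·(4/7) + 8 = -8/7.
For the smuggler: with q = P(X), equating Border's and Airport's payoffs gives −12q + 4 = 16q − 8 ⇒ q = 3/7.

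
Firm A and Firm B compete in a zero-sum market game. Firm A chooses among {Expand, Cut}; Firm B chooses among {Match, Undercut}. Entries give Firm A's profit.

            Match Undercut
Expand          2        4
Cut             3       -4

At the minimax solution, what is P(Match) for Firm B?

Row minima: Expand → 2, Cut → -4; maximin = 2.
Column maxima: Match → 3, Undercut → 4; minimax = 3.
2 ≠ 3, so there is no saddle point; optimal play is mixed.
Let Firm A play Expand with probability p. Expected payoff against Match: 2p + 3(1−p) = −p + 3; against Undercut: 4p + (-4)(1−p) = 8p − 4.
Setting these equal: −p + 3 = 8p − 4 ⇒ −9p = -7 ⇒ p = 7/9, and the value is (-1)·(7/9) + 3 = 20/9.
For Firm B: with q = P(Match), equating Expand's and Cut's payoffs gives −2q + 4 = 7q − 4 ⇒ q = 8/9.

8/9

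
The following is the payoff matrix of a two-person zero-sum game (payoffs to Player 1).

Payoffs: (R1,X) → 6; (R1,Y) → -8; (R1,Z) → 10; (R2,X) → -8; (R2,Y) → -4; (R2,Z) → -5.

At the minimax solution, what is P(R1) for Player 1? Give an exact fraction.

Row minima: R1 → -8, R2 → -8; maximin = -8.
Column maxima: X → 6, Y → -4, Z → 10; minimax = -4.
-8 ≠ -4, so there is no saddle point; optimal play is mixed.
Z is strictly dominated by X (it gives Player 1 strictly more in every row), so Player 2 never plays it.
On the remaining 2×2 (R1, R2 vs X, Y):
Let Player 1 play R1 with probability p. Expected payoff against X: 6p + (-8)(1−p) = 14p − 8; against Y: (-8)p + (-4)(1−p) = −4p − 4.
Setting these equal: 14p − 8 = −4p − 4 ⇒ 18p = 4 ⇒ p = 2/9, and the value is (14)·(2/9) − 8 = -44/9.
For Player 2: with q = P(X), equating R1's and R2's payoffs gives 14q − 8 = −4q − 4 ⇒ q = 2/9.

2/9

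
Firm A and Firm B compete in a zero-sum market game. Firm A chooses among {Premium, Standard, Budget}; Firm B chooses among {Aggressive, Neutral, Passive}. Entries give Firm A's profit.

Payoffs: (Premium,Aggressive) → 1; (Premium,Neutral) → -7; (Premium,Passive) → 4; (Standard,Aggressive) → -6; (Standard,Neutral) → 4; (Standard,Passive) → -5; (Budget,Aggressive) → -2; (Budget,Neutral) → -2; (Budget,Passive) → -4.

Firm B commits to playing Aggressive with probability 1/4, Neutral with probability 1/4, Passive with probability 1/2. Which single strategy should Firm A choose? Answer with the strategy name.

Expected payoff of Premium: (1/4)·1 + (1/4)·(-7) + (1/2)·4 = 1/2.
Expected payoff of Standard: (1/4)·(-6) + (1/4)·4 + (1/2)·(-5) = -3.
Expected payoff of Budget: (1/4)·(-2) + (1/4)·(-2) + (1/2)·(-4) = -3.
The largest is 1/2, so Firm A's best response is Premium.

Premium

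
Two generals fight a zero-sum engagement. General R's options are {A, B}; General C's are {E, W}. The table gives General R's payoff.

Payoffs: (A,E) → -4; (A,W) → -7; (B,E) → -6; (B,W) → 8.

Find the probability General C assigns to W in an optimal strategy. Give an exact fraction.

2/17

Row minima: A → -7, B → -6; maximin = -6.
Column maxima: E → -4, W → 8; minimax = -4.
-6 ≠ -4, so there is no saddle point; optimal play is mixed.
Let General R play A with probability p. Expected payoff against E: (-4)p + (-6)(1−p) = 2p − 6; against W: (-7)p + 8(1−p) = −15p + 8.
Setting these equal: 2p − 6 = −15p + 8 ⇒ 17p = 14 ⇒ p = 14/17, and the value is (2)·(14/17) − 6 = -74/17.
For General C: with q = P(E), equating A's and B's payoffs gives 3q − 7 = −14q + 8 ⇒ q = 15/17.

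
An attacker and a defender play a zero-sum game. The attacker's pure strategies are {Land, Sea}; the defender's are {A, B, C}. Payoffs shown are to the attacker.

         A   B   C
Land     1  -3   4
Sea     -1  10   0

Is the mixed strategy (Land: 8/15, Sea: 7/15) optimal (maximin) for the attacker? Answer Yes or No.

Against A this mix gives (8/15)·1 + (7/15)·(-1) = 1/15.
Against B this mix gives (8/15)·(-3) + (7/15)·10 = 46/15.
Against C this mix gives (8/15)·4 + (7/15)·0 = 32/15.
The defender will play A, holding the attacker to 1/15. Shifting weight toward the row that does better against A would raise this floor (the equalizing mix achieves 7/15 against both A and B), so the proposed strategy is not optimal.

No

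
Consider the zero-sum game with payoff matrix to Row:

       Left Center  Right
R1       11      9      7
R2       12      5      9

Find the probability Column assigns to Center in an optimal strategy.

Row minima: R1 → 7, R2 → 5; maximin = 7.
Column maxima: Left → 12, Center → 9, Right → 9; minimax = 9.
7 ≠ 9, so there is no saddle point; optimal play is mixed.
Left is strictly dominated by Center (it gives Row strictly more in every row), so Column never plays it.
On the remaining 2×2 (R1, R2 vs Center, Right):
Let Row play R1 with probability p. Expected payoff against Center: 9p + 5(1−p) = 4p + 5; against Right: 7p + 9(1−p) = −2p + 9.
Setting these equal: 4p + 5 = −2p + 9 ⇒ 6p = 4 ⇒ p = 2/3, and the value is (4)·(2/3) + 5 = 23/3.
For Column: with q = P(Center), equating R1's and R2's payoffs gives 2q + 7 = −4q + 9 ⇒ q = 1/3.

1/3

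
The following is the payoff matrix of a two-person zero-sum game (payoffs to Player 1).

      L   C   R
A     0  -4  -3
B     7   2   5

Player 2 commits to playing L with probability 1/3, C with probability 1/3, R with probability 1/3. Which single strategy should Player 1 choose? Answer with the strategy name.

B

Expected payoff of A: (1/3)·0 + (1/3)·(-4) + (1/3)·(-3) = -7/3.
Expected payoff of B: (1/3)·7 + (1/3)·2 + (1/3)·5 = 14/3.
The largest is 14/3, so Player 1's best response is B.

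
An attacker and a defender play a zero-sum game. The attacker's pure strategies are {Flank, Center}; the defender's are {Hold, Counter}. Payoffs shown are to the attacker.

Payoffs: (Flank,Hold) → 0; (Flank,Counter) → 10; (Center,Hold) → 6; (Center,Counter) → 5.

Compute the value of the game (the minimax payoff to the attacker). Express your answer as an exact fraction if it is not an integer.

Row minima: Flank → 0, Center → 5; maximin = 5.
Column maxima: Hold → 6, Counter → 10; minimax = 6.
5 ≠ 6, so there is no saddle point; optimal play is mixed.
Let the attacker play Flank with probability p. Expected payoff against Hold: 0p + 6(1−p) = −6p + 6; against Counter: 10p + 5(1−p) = 5p + 5.
Setting these equal: −6p + 6 = 5p + 5 ⇒ −11p = -1 ⇒ p = 1/11, and the value is (-6)·(1/11) + 6 = 60/11.
For the defender: with q = P(Hold), equating Flank's and Center's payoffs gives −10q + 10 = q + 5 ⇒ q = 5/11.

60/11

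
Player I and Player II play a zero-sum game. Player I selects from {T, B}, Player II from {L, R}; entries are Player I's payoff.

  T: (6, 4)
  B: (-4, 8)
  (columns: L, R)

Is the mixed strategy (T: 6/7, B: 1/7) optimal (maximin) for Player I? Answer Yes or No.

Against L this mix gives (6/7)·6 + (1/7)·(-4) = 32/7.
Against R this mix gives (6/7)·4 + (1/7)·8 = 32/7.
All of Player II's active replies (L, R) yield 32/7, and no column does worse for Player I. The mix makes Player II indifferent and guarantees 32/7, so it is optimal.

Yes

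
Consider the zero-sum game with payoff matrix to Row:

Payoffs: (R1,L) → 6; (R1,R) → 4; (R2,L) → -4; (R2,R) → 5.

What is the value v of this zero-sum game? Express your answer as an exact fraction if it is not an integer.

Row minima: R1 → 4, R2 → -4; maximin = 4.
Column maxima: L → 6, R → 5; minimax = 5.
4 ≠ 5, so there is no saddle point; optimal play is mixed.
Let Row play R1 with probability p. Expected payoff against L: 6p + (-4)(1−p) = 10p − 4; against R: 4p + 5(1−p) = −p + 5.
Setting these equal: 10p − 4 = −p + 5 ⇒ 11p = 9 ⇒ p = 9/11, and the value is (10)·(9/11) − 4 = 46/11.
For Column: with q = P(L), equating R1's and R2's payoffs gives 2q + 4 = −9q + 5 ⇒ q = 1/11.

46/11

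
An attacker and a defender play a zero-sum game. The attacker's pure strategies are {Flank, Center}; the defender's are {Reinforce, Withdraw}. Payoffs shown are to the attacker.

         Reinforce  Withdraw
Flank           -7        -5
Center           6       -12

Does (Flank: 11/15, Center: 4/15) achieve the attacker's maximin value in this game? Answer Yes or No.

Against Reinforce this mix gives (11/15)·(-7) + (4/15)·6 = -53/15.
Against Withdraw this mix gives (11/15)·(-5) + (4/15)·(-12) = -103/15.
The defender will play Withdraw, holding the attacker to -103/15. Shifting weight toward the row that does better against Withdraw would raise this floor (the equalizing mix achieves -57/10 against both Withdraw and Reinforce), so the proposed strategy is not optimal.

No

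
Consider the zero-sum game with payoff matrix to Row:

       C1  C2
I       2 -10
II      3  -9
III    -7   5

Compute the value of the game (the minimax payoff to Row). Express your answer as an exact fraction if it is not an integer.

-2

Row minima: I → -10, II → -9, III → -7; maximin = -7.
Column maxima: C1 → 3, C2 → 5; minimax = 3.
-7 ≠ 3, so there is no saddle point; optimal play is mixed.
I is strictly dominated by II, so Row never plays it.
On the remaining 2×2 (II, III vs C1, C2):
Let Row play II with probability p. Expected payoff against C1: 3p + (-7)(1−p) = 10p − 7; against C2: (-9)p + 5(1−p) = −14p + 5.
Setting these equal: 10p − 7 = −14p + 5 ⇒ 24p = 12 ⇒ p = 1/2, and the value is (10)·(1/2) − 7 = -2.
For Column: with q = P(C1), equating II's and III's payoffs gives 12q − 9 = −12q + 5 ⇒ q = 7/12.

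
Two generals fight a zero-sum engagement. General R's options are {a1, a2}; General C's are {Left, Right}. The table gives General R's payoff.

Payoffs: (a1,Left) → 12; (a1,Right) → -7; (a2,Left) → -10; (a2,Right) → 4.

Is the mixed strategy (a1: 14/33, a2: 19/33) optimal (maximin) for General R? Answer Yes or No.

Yes

Against Left this mix gives (14/33)·12 + (19/33)·(-10) = -2/3.
Against Right this mix gives (14/33)·(-7) + (19/33)·4 = -2/3.
All of General C's active replies (Left, Right) yield -2/3, and no column does worse for General R. The mix makes General C indifferent and guarantees -2/3, so it is optimal.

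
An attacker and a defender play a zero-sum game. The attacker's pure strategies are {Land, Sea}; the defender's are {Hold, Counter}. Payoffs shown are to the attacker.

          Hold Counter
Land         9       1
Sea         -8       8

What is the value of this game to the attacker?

Row minima: Land → 1, Sea → -8; maximin = 1.
Column maxima: Hold → 9, Counter → 8; minimax = 8.
1 ≠ 8, so there is no saddle point; optimal play is mixed.
Let the attacker play Land with probability p. Expected payoff against Hold: 9p + (-8)(1−p) = 17p − 8; against Counter: 1p + 8(1−p) = −7p + 8.
Setting these equal: 17p − 8 = −7p + 8 ⇒ 24p = 16 ⇒ p = 2/3, and the value is (17)·(2/3) − 8 = 10/3.
For the defender: with q = P(Hold), equating Land's and Sea's payoffs gives 8q + 1 = −16q + 8 ⇒ q = 7/24.

10/3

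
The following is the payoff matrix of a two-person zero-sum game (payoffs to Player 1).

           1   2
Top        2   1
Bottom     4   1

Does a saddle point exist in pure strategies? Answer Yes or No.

Row minima: Top → 1, Bottom → 1; maximin = 1.
Column maxima: 1 → 4, 2 → 1; minimax = 1.
maximin = minimax = 1, so a saddle point exists.

Yes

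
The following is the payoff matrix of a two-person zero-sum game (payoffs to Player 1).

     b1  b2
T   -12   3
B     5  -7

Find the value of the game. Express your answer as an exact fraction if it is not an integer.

Row minima: T → -12, B → -7; maximin = -7.
Column maxima: b1 → 5, b2 → 3; minimax = 3.
-7 ≠ 3, so there is no saddle point; optimal play is mixed.
Let Player 1 play T with probability p. Expected payoff against b1: (-12)p + 5(1−p) = −17p + 5; against b2: 3p + (-7)(1−p) = 10p − 7.
Setting these equal: −17p + 5 = 10p − 7 ⇒ −27p = -12 ⇒ p = 4/9, and the value is (-17)·(4/9) + 5 = -23/9.
For Player 2: with q = P(b1), equating T's and B's payoffs gives −15q + 3 = 12q − 7 ⇒ q = 10/27.

-23/9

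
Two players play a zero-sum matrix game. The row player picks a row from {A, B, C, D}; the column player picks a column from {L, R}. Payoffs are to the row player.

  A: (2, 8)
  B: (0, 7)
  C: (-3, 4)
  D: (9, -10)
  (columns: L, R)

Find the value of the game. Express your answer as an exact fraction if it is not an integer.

Row minima: A → 2, B → 0, C → -3, D → -10; maximin = 2.
Column maxima: L → 9, R → 8; minimax = 8.
2 ≠ 8, so there is no saddle point; optimal play is mixed.
B is strictly dominated by A, so the row player never plays it.
C is strictly dominated by A, so the row player never plays it.
On the remaining 2×2 (A, D vs L, R):
Let the row player play A with probability p. Expected payoff against L: 2p + 9(1−p) = −7p + 9; against R: 8p + (-10)(1−p) = 18p − 10.
Setting these equal: −7p + 9 = 18p − 10 ⇒ −25p = -19 ⇒ p = 19/25, and the value is (-7)·(19/25) + 9 = 92/25.
For the column player: with q = P(L), equating A's and D's payoffs gives −6q + 8 = 19q − 10 ⇒ q = 18/25.

92/25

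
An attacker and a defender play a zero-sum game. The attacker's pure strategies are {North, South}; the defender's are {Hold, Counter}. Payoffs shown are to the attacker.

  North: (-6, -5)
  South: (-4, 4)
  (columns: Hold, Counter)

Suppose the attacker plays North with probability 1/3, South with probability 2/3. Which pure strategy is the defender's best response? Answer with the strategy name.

If the defender plays Hold, the attacker's expected payoff is (1/3)·(-6) + (2/3)·(-4) = -14/3.
If the defender plays Counter, the attacker's expected payoff is (1/3)·(-5) + (2/3)·4 = 1.
The defender minimizes the attacker's payoff; the smallest is -14/3, so the best response is Hold.

Hold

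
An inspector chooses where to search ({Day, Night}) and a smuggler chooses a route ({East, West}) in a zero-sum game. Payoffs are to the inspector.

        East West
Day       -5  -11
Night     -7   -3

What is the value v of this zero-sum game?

Row minima: Day → -11, Night → -7; maximin = -7.
Column maxima: East → -5, West → -3; minimax = -5.
-7 ≠ -5, so there is no saddle point; optimal play is mixed.
Let the inspector play Day with probability p. Expected payoff against East: (-5)p + (-7)(1−p) = 2p − 7; against West: (-11)p + (-3)(1−p) = −8p − 3.
Setting these equal: 2p − 7 = −8p − 3 ⇒ 10p = 4 ⇒ p = 2/5, and the value is (2)·(2/5) − 7 = -31/5.
For the smuggler: with q = P(East), equating Day's and Night's payoffs gives 6q − 11 = −4q − 3 ⇒ q = 4/5.

-31/5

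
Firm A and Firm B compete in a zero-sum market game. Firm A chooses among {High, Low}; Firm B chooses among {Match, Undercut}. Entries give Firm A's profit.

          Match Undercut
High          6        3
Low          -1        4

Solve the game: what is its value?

27/8

Row minima: High → 3, Low → -1; maximin = 3.
Column maxima: Match → 6, Undercut → 4; minimax = 4.
3 ≠ 4, so there is no saddle point; optimal play is mixed.
Let Firm A play High with probability p. Expected payoff against Match: 6p + (-1)(1−p) = 7p − 1; against Undercut: 3p + 4(1−p) = −p + 4.
Setting these equal: 7p − 1 = −p + 4 ⇒ 8p = 5 ⇒ p = 5/8, and the value is (7)·(5/8) − 1 = 27/8.
For Firm B: with q = P(Match), equating High's and Low's payoffs gives 3q + 3 = −5q + 4 ⇒ q = 1/8.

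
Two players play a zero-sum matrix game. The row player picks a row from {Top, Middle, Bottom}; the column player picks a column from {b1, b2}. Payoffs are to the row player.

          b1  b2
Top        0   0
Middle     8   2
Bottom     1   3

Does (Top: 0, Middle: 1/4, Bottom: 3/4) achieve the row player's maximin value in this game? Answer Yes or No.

Against b1 this mix gives (1/4)·8 + (3/4)·1 = 11/4.
Against b2 this mix gives (1/4)·2 + (3/4)·3 = 11/4.
All of the column player's active replies (b1, b2) yield 11/4, and no column does worse for the row player. The mix makes the column player indifferent and guarantees 11/4, so it is optimal.

Yes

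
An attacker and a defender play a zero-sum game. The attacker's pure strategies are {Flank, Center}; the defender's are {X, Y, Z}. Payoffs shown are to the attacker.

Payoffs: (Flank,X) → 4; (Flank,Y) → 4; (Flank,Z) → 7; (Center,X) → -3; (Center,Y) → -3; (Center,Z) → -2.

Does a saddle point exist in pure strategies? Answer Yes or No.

Yes

Row minima: Flank → 4, Center → -3; maximin = 4.
Column maxima: X → 4, Y → 4, Z → 7; minimax = 4.
maximin = minimax = 4, so a saddle point exists.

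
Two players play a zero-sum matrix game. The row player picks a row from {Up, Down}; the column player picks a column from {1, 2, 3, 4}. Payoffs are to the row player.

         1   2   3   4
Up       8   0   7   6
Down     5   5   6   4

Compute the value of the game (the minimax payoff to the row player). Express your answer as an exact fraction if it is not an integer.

Row minima: Up → 0, Down → 4; maximin = 4.
Column maxima: 1 → 8, 2 → 5, 3 → 7, 4 → 6; minimax = 5.
4 ≠ 5, so there is no saddle point; optimal play is mixed.
1 is strictly dominated by 4 (it gives the row player strictly more in every row), so the column player never plays it.
3 is strictly dominated by 2 (it gives the row player strictly more in every row), so the column player never plays it.
On the remaining 2×2 (Up, Down vs 2, 4):
Let the row player play Up with probability p. Expected payoff against 2: 0p + 5(1−p) = −5p + 5; against 4: 6p + 4(1−p) = 2p + 4.
Setting these equal: −5p + 5 = 2p + 4 ⇒ −7p = -1 ⇒ p = 1/7, and the value is (-5)·(1/7) + 5 = 30/7.
For the column player: with q = P(2), equating Up's and Down's payoffs gives −6q + 6 = q + 4 ⇒ q = 2/7.

30/7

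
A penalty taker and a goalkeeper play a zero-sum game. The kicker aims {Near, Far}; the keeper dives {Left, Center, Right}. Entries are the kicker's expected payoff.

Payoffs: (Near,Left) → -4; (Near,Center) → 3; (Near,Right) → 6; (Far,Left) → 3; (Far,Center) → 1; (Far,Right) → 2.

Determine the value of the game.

13/9

Row minima: Near → -4, Far → 1; maximin = 1.
Column maxima: Left → 3, Center → 3, Right → 6; minimax = 3.
1 ≠ 3, so there is no saddle point; optimal play is mixed.
Right is strictly dominated by Center (it gives the kicker strictly more in every row), so the keeper never plays it.
On the remaining 2×2 (Near, Far vs Left, Center):
Let the kicker play Near with probability p. Expected payoff against Left: (-4)p + 3(1−p) = −7p + 3; against Center: 3p + 1(1−p) = 2p + 1.
Setting these equal: −7p + 3 = 2p + 1 ⇒ −9p = -2 ⇒ p = 2/9, and the value is (-7)·(2/9) + 3 = 13/9.
For the keeper: with q = P(Left), equating Near's and Far's payoffs gives −7q + 3 = 2q + 1 ⇒ q = 2/9.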